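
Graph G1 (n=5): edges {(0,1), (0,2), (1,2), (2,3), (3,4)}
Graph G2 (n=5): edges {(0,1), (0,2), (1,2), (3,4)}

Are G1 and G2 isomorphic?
No, not isomorphic

The graphs are NOT isomorphic.

Counting edges: G1 has 5 edge(s); G2 has 4 edge(s).
Edge count is an isomorphism invariant (a bijection on vertices induces a bijection on edges), so differing edge counts rule out isomorphism.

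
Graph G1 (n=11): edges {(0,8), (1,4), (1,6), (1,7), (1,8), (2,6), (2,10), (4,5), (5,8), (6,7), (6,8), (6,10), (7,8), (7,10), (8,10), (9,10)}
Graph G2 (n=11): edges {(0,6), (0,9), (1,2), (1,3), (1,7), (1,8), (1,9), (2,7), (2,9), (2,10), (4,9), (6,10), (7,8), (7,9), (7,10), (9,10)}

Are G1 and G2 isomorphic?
Yes, isomorphic

The graphs are isomorphic.
One valid mapping φ: V(G1) → V(G2): 0→4, 1→10, 2→8, 3→5, 4→6, 5→0, 6→7, 7→2, 8→9, 9→3, 10→1

Verify φ preserves adjacency — for each edge of G1, its image is an edge of G2:
  (0,8) → (φ(0),φ(8)) = (4,9) ∈ E(G2) ✓
  (1,4) → (φ(1),φ(4)) = (6,10) ∈ E(G2) ✓
  (1,6) → (φ(1),φ(6)) = (7,10) ∈ E(G2) ✓
  (1,7) → (φ(1),φ(7)) = (2,10) ∈ E(G2) ✓
  (1,8) → (φ(1),φ(8)) = (9,10) ∈ E(G2) ✓
  (2,6) → (φ(2),φ(6)) = (7,8) ∈ E(G2) ✓
  (2,10) → (φ(2),φ(10)) = (1,8) ∈ E(G2) ✓
  (4,5) → (φ(4),φ(5)) = (0,6) ∈ E(G2) ✓
  (5,8) → (φ(5),φ(8)) = (0,9) ∈ E(G2) ✓
  (6,7) → (φ(6),φ(7)) = (2,7) ∈ E(G2) ✓
  (6,8) → (φ(6),φ(8)) = (7,9) ∈ E(G2) ✓
  (6,10) → (φ(6),φ(10)) = (1,7) ∈ E(G2) ✓
  (7,8) → (φ(7),φ(8)) = (2,9) ∈ E(G2) ✓
  (7,10) → (φ(7),φ(10)) = (1,2) ∈ E(G2) ✓
  (8,10) → (φ(8),φ(10)) = (1,9) ∈ E(G2) ✓
  (9,10) → (φ(9),φ(10)) = (1,3) ∈ E(G2) ✓
All 16 edges of G1 map to edges of G2, and |E(G1)| = |E(G2)| = 16, so φ is a bijection on edges as well as vertices. Hence G1 ≅ G2.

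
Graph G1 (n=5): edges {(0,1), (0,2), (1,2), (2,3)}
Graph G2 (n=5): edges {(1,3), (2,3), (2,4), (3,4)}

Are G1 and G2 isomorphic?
Yes, isomorphic

The graphs are isomorphic.
One valid mapping φ: V(G1) → V(G2): 0→4, 1→2, 2→3, 3→1, 4→0

Verify φ preserves adjacency — for each edge of G1, its image is an edge of G2:
  (0,1) → (φ(0),φ(1)) = (2,4) ∈ E(G2) ✓
  (0,2) → (φ(0),φ(2)) = (3,4) ∈ E(G2) ✓
  (1,2) → (φ(1),φ(2)) = (2,3) ∈ E(G2) ✓
  (2,3) → (φ(2),φ(3)) = (1,3) ∈ E(G2) ✓
All 4 edges of G1 map to edges of G2, and |E(G1)| = |E(G2)| = 4, so φ is a bijection on edges as well as vertices. Hence G1 ≅ G2.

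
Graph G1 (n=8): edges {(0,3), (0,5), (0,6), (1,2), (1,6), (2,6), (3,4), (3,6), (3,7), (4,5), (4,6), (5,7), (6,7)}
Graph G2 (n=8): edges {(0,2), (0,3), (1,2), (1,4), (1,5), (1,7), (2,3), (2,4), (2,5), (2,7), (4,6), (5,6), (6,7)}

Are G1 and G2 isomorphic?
Yes, isomorphic

The graphs are isomorphic.
One valid mapping φ: V(G1) → V(G2): 0→4, 1→0, 2→3, 3→1, 4→7, 5→6, 6→2, 7→5

Verify φ preserves adjacency — for each edge of G1, its image is an edge of G2:
  (0,3) → (φ(0),φ(3)) = (1,4) ∈ E(G2) ✓
  (0,5) → (φ(0),φ(5)) = (4,6) ∈ E(G2) ✓
  (0,6) → (φ(0),φ(6)) = (2,4) ∈ E(G2) ✓
  (1,2) → (φ(1),φ(2)) = (0,3) ∈ E(G2) ✓
  (1,6) → (φ(1),φ(6)) = (0,2) ∈ E(G2) ✓
  (2,6) → (φ(2),φ(6)) = (2,3) ∈ E(G2) ✓
  (3,4) → (φ(3),φ(4)) = (1,7) ∈ E(G2) ✓
  (3,6) → (φ(3),φ(6)) = (1,2) ∈ E(G2) ✓
  (3,7) → (φ(3),φ(7)) = (1,5) ∈ E(G2) ✓
  (4,5) → (φ(4),φ(5)) = (6,7) ∈ E(G2) ✓
  (4,6) → (φ(4),φ(6)) = (2,7) ∈ E(G2) ✓
  (5,7) → (φ(5),φ(7)) = (5,6) ∈ E(G2) ✓
  (6,7) → (φ(6),φ(7)) = (2,5) ∈ E(G2) ✓
All 13 edges of G1 map to edges of G2, and |E(G1)| = |E(G2)| = 13, so φ is a bijection on edges as well as vertices. Hence G1 ≅ G2.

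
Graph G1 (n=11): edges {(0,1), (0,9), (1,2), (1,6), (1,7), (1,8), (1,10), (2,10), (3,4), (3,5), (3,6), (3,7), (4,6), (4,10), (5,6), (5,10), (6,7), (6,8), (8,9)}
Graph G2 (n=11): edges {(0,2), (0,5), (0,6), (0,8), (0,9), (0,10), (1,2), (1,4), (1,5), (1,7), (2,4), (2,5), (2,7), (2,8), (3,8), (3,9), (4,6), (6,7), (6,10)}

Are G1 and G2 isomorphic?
Yes, isomorphic

The graphs are isomorphic.
One valid mapping φ: V(G1) → V(G2): 0→9, 1→0, 2→10, 3→1, 4→4, 5→7, 6→2, 7→5, 8→8, 9→3, 10→6

Verify φ preserves adjacency — for each edge of G1, its image is an edge of G2:
  (0,1) → (φ(0),φ(1)) = (0,9) ∈ E(G2) ✓
  (0,9) → (φ(0),φ(9)) = (3,9) ∈ E(G2) ✓
  (1,2) → (φ(1),φ(2)) = (0,10) ∈ E(G2) ✓
  (1,6) → (φ(1),φ(6)) = (0,2) ∈ E(G2) ✓
  (1,7) → (φ(1),φ(7)) = (0,5) ∈ E(G2) ✓
  (1,8) → (φ(1),φ(8)) = (0,8) ∈ E(G2) ✓
  (1,10) → (φ(1),φ(10)) = (0,6) ∈ E(G2) ✓
  (2,10) → (φ(2),φ(10)) = (6,10) ∈ E(G2) ✓
  (3,4) → (φ(3),φ(4)) = (1,4) ∈ E(G2) ✓
  (3,5) → (φ(3),φ(5)) = (1,7) ∈ E(G2) ✓
  (3,6) → (φ(3),φ(6)) = (1,2) ∈ E(G2) ✓
  (3,7) → (φ(3),φ(7)) = (1,5) ∈ E(G2) ✓
  (4,6) → (φ(4),φ(6)) = (2,4) ∈ E(G2) ✓
  (4,10) → (φ(4),φ(10)) = (4,6) ∈ E(G2) ✓
  (5,6) → (φ(5),φ(6)) = (2,7) ∈ E(G2) ✓
  (5,10) → (φ(5),φ(10)) = (6,7) ∈ E(G2) ✓
  (6,7) → (φ(6),φ(7)) = (2,5) ∈ E(G2) ✓
  (6,8) → (φ(6),φ(8)) = (2,8) ∈ E(G2) ✓
  (8,9) → (φ(8),φ(9)) = (3,8) ∈ E(G2) ✓
All 19 edges of G1 map to edges of G2, and |E(G1)| = |E(G2)| = 19, so φ is a bijection on edges as well as vertices. Hence G1 ≅ G2.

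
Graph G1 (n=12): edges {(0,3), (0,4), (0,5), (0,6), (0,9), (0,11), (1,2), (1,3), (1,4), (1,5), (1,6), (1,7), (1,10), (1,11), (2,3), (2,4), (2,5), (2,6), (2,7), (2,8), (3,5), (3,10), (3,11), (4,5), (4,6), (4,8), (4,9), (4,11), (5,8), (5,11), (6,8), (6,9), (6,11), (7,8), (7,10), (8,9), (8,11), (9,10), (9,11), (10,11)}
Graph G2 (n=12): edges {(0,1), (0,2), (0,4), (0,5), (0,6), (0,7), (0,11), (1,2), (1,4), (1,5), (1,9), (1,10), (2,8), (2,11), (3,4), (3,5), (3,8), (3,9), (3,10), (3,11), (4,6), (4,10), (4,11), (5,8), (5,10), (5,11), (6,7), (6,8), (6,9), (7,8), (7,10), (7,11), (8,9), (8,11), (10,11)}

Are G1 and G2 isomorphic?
No, not isomorphic

The graphs are NOT isomorphic.

Degrees in G1: deg(0)=6, deg(1)=8, deg(2)=7, deg(3)=6, deg(4)=8, deg(5)=7, deg(6)=7, deg(7)=4, deg(8)=7, deg(9)=6, deg(10)=5, deg(11)=9.
Sorted degree sequence of G1: [9, 8, 8, 7, 7, 7, 7, 6, 6, 6, 5, 4].
Degrees in G2: deg(0)=7, deg(1)=6, deg(2)=4, deg(3)=6, deg(4)=6, deg(5)=6, deg(6)=5, deg(7)=5, deg(8)=7, deg(9)=4, deg(10)=6, deg(11)=8.
Sorted degree sequence of G2: [8, 7, 7, 6, 6, 6, 6, 6, 5, 5, 4, 4].
The (sorted) degree sequence is an isomorphism invariant, so since G1 and G2 have different degree sequences they cannot be isomorphic.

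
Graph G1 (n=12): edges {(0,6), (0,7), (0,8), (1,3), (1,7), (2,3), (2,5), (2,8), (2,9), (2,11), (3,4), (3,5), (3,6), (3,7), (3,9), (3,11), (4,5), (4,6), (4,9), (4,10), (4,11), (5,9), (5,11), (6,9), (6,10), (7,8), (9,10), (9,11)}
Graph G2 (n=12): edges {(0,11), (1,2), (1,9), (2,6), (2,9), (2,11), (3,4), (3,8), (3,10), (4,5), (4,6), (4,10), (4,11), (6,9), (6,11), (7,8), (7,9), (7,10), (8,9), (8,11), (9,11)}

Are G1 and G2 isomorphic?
No, not isomorphic

The graphs are NOT isomorphic.

Counting triangles (3-cliques): G1 has 24, G2 has 9.
Triangle count is an isomorphism invariant, so differing triangle counts rule out isomorphism.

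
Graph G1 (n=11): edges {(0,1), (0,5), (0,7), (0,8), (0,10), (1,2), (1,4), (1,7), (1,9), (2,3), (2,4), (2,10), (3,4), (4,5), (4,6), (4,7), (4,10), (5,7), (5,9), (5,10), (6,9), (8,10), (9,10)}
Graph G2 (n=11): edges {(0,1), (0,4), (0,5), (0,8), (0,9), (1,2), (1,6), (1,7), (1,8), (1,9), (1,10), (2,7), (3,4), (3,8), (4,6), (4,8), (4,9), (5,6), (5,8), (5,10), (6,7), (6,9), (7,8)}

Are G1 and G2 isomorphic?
Yes, isomorphic

The graphs are isomorphic.
One valid mapping φ: V(G1) → V(G2): 0→4, 1→6, 2→7, 3→2, 4→1, 5→0, 6→10, 7→9, 8→3, 9→5, 10→8

Verify φ preserves adjacency — for each edge of G1, its image is an edge of G2:
  (0,1) → (φ(0),φ(1)) = (4,6) ∈ E(G2) ✓
  (0,5) → (φ(0),φ(5)) = (0,4) ∈ E(G2) ✓
  (0,7) → (φ(0),φ(7)) = (4,9) ∈ E(G2) ✓
  (0,8) → (φ(0),φ(8)) = (3,4) ∈ E(G2) ✓
  (0,10) → (φ(0),φ(10)) = (4,8) ∈ E(G2) ✓
  (1,2) → (φ(1),φ(2)) = (6,7) ∈ E(G2) ✓
  (1,4) → (φ(1),φ(4)) = (1,6) ∈ E(G2) ✓
  (1,7) → (φ(1),φ(7)) = (6,9) ∈ E(G2) ✓
  (1,9) → (φ(1),φ(9)) = (5,6) ∈ E(G2) ✓
  (2,3) → (φ(2),φ(3)) = (2,7) ∈ E(G2) ✓
  (2,4) → (φ(2),φ(4)) = (1,7) ∈ E(G2) ✓
  (2,10) → (φ(2),φ(10)) = (7,8) ∈ E(G2) ✓
  (3,4) → (φ(3),φ(4)) = (1,2) ∈ E(G2) ✓
  (4,5) → (φ(4),φ(5)) = (0,1) ∈ E(G2) ✓
  (4,6) → (φ(4),φ(6)) = (1,10) ∈ E(G2) ✓
  (4,7) → (φ(4),φ(7)) = (1,9) ∈ E(G2) ✓
  (4,10) → (φ(4),φ(10)) = (1,8) ∈ E(G2) ✓
  (5,7) → (φ(5),φ(7)) = (0,9) ∈ E(G2) ✓
  (5,9) → (φ(5),φ(9)) = (0,5) ∈ E(G2) ✓
  (5,10) → (φ(5),φ(10)) = (0,8) ∈ E(G2) ✓
  (6,9) → (φ(6),φ(9)) = (5,10) ∈ E(G2) ✓
  (8,10) → (φ(8),φ(10)) = (3,8) ∈ E(G2) ✓
  (9,10) → (φ(9),φ(10)) = (5,8) ∈ E(G2) ✓
All 23 edges of G1 map to edges of G2, and |E(G1)| = |E(G2)| = 23, so φ is a bijection on edges as well as vertices. Hence G1 ≅ G2.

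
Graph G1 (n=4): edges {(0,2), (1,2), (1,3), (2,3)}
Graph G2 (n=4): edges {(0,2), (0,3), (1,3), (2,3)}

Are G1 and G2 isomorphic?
Yes, isomorphic

The graphs are isomorphic.
One valid mapping φ: V(G1) → V(G2): 0→1, 1→0, 2→3, 3→2

Verify φ preserves adjacency — for each edge of G1, its image is an edge of G2:
  (0,2) → (φ(0),φ(2)) = (1,3) ∈ E(G2) ✓
  (1,2) → (φ(1),φ(2)) = (0,3) ∈ E(G2) ✓
  (1,3) → (φ(1),φ(3)) = (0,2) ∈ E(G2) ✓
  (2,3) → (φ(2),φ(3)) = (2,3) ∈ E(G2) ✓
All 4 edges of G1 map to edges of G2, and |E(G1)| = |E(G2)| = 4, so φ is a bijection on edges as well as vertices. Hence G1 ≅ G2.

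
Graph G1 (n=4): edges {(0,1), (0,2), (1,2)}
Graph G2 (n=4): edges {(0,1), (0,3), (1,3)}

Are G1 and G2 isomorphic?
Yes, isomorphic

The graphs are isomorphic.
One valid mapping φ: V(G1) → V(G2): 0→0, 1→1, 2→3, 3→2

Verify φ preserves adjacency — for each edge of G1, its image is an edge of G2:
  (0,1) → (φ(0),φ(1)) = (0,1) ∈ E(G2) ✓
  (0,2) → (φ(0),φ(2)) = (0,3) ∈ E(G2) ✓
  (1,2) → (φ(1),φ(2)) = (1,3) ∈ E(G2) ✓
All 3 edges of G1 map to edges of G2, and |E(G1)| = |E(G2)| = 3, so φ is a bijection on edges as well as vertices. Hence G1 ≅ G2.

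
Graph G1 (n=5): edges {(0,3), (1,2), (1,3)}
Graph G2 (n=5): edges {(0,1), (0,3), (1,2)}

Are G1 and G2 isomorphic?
Yes, isomorphic

The graphs are isomorphic.
One valid mapping φ: V(G1) → V(G2): 0→3, 1→1, 2→2, 3→0, 4→4

Verify φ preserves adjacency — for each edge of G1, its image is an edge of G2:
  (0,3) → (φ(0),φ(3)) = (0,3) ∈ E(G2) ✓
  (1,2) → (φ(1),φ(2)) = (1,2) ∈ E(G2) ✓
  (1,3) → (φ(1),φ(3)) = (0,1) ∈ E(G2) ✓
All 3 edges of G1 map to edges of G2, and |E(G1)| = |E(G2)| = 3, so φ is a bijection on edges as well as vertices. Hence G1 ≅ G2.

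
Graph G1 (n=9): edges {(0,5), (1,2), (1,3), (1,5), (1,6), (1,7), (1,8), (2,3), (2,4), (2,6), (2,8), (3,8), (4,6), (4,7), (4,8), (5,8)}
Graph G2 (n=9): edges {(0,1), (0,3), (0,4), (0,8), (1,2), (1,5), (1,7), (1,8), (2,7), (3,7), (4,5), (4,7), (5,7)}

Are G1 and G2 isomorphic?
No, not isomorphic

The graphs are NOT isomorphic.

Counting triangles (3-cliques): G1 has 8, G2 has 4.
Triangle count is an isomorphism invariant, so differing triangle counts rule out isomorphism.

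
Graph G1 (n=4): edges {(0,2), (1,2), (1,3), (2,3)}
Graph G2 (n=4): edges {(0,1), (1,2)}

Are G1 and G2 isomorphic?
No, not isomorphic

The graphs are NOT isomorphic.

Connected components of G1: 1 component(s) with vertex sets [[0, 1, 2, 3]], sizes [4].
Connected components of G2: 2 component(s) with vertex sets [[3], [0, 1, 2]], sizes [1, 3].
The number of connected components (and the multiset of component sizes) is an isomorphism invariant — an isomorphism maps each component of G1 bijectively onto a component of G2. Since G1 has 1 component(s) and G2 has 2, they cannot be isomorphic.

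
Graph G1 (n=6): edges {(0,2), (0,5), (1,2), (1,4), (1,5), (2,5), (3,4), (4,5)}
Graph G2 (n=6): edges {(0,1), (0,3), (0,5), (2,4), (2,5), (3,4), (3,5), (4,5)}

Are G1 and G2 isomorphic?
Yes, isomorphic

The graphs are isomorphic.
One valid mapping φ: V(G1) → V(G2): 0→2, 1→3, 2→4, 3→1, 4→0, 5→5

Verify φ preserves adjacency — for each edge of G1, its image is an edge of G2:
  (0,2) → (φ(0),φ(2)) = (2,4) ∈ E(G2) ✓
  (0,5) → (φ(0),φ(5)) = (2,5) ∈ E(G2) ✓
  (1,2) → (φ(1),φ(2)) = (3,4) ∈ E(G2) ✓
  (1,4) → (φ(1),φ(4)) = (0,3) ∈ E(G2) ✓
  (1,5) → (φ(1),φ(5)) = (3,5) ∈ E(G2) ✓
  (2,5) → (φ(2),φ(5)) = (4,5) ∈ E(G2) ✓
  (3,4) → (φ(3),φ(4)) = (0,1) ∈ E(G2) ✓
  (4,5) → (φ(4),φ(5)) = (0,5) ∈ E(G2) ✓
All 8 edges of G1 map to edges of G2, and |E(G1)| = |E(G2)| = 8, so φ is a bijection on edges as well as vertices. Hence G1 ≅ G2.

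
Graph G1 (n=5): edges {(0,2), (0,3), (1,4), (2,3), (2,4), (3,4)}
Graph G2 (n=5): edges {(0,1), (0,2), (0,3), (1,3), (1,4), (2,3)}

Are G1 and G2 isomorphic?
Yes, isomorphic

The graphs are isomorphic.
One valid mapping φ: V(G1) → V(G2): 0→2, 1→4, 2→0, 3→3, 4→1

Verify φ preserves adjacency — for each edge of G1, its image is an edge of G2:
  (0,2) → (φ(0),φ(2)) = (0,2) ∈ E(G2) ✓
  (0,3) → (φ(0),φ(3)) = (2,3) ∈ E(G2) ✓
  (1,4) → (φ(1),φ(4)) = (1,4) ∈ E(G2) ✓
  (2,3) → (φ(2),φ(3)) = (0,3) ∈ E(G2) ✓
  (2,4) → (φ(2),φ(4)) = (0,1) ∈ E(G2) ✓
  (3,4) → (φ(3),φ(4)) = (1,3) ∈ E(G2) ✓
All 6 edges of G1 map to edges of G2, and |E(G1)| = |E(G2)| = 6, so φ is a bijection on edges as well as vertices. Hence G1 ≅ G2.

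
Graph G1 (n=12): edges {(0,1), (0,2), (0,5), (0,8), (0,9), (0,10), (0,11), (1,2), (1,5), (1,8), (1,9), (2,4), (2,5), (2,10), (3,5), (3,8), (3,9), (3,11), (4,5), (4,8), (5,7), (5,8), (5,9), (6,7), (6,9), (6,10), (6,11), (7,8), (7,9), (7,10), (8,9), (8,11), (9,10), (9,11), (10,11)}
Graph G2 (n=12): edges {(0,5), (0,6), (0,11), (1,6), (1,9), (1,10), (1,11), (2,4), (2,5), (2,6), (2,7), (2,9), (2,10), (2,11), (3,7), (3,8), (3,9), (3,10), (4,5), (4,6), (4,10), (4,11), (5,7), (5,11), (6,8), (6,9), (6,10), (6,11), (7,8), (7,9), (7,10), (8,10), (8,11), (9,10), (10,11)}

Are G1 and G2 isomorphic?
Yes, isomorphic

The graphs are isomorphic.
One valid mapping φ: V(G1) → V(G2): 0→2, 1→4, 2→5, 3→1, 4→0, 5→11, 6→3, 7→8, 8→6, 9→10, 10→7, 11→9

Verify φ preserves adjacency — for each edge of G1, its image is an edge of G2:
  (0,1) → (φ(0),φ(1)) = (2,4) ∈ E(G2) ✓
  (0,2) → (φ(0),φ(2)) = (2,5) ∈ E(G2) ✓
  (0,5) → (φ(0),φ(5)) = (2,11) ∈ E(G2) ✓
  (0,8) → (φ(0),φ(8)) = (2,6) ∈ E(G2) ✓
  (0,9) → (φ(0),φ(9)) = (2,10) ∈ E(G2) ✓
  (0,10) → (φ(0),φ(10)) = (2,7) ∈ E(G2) ✓
  (0,11) → (φ(0),φ(11)) = (2,9) ∈ E(G2) ✓
  (1,2) → (φ(1),φ(2)) = (4,5) ∈ E(G2) ✓
  (1,5) → (φ(1),φ(5)) = (4,11) ∈ E(G2) ✓
  (1,8) → (φ(1),φ(8)) = (4,6) ∈ E(G2) ✓
  (1,9) → (φ(1),φ(9)) = (4,10) ∈ E(G2) ✓
  (2,4) → (φ(2),φ(4)) = (0,5) ∈ E(G2) ✓
  (2,5) → (φ(2),φ(5)) = (5,11) ∈ E(G2) ✓
  (2,10) → (φ(2),φ(10)) = (5,7) ∈ E(G2) ✓
  (3,5) → (φ(3),φ(5)) = (1,11) ∈ E(G2) ✓
  (3,8) → (φ(3),φ(8)) = (1,6) ∈ E(G2) ✓
  (3,9) → (φ(3),φ(9)) = (1,10) ∈ E(G2) ✓
  (3,11) → (φ(3),φ(11)) = (1,9) ∈ E(G2) ✓
  (4,5) → (φ(4),φ(5)) = (0,11) ∈ E(G2) ✓
  (4,8) → (φ(4),φ(8)) = (0,6) ∈ E(G2) ✓
  (5,7) → (φ(5),φ(7)) = (8,11) ∈ E(G2) ✓
  (5,8) → (φ(5),φ(8)) = (6,11) ∈ E(G2) ✓
  (5,9) → (φ(5),φ(9)) = (10,11) ∈ E(G2) ✓
  (6,7) → (φ(6),φ(7)) = (3,8) ∈ E(G2) ✓
  (6,9) → (φ(6),φ(9)) = (3,10) ∈ E(G2) ✓
  (6,10) → (φ(6),φ(10)) = (3,7) ∈ E(G2) ✓
  (6,11) → (φ(6),φ(11)) = (3,9) ∈ E(G2) ✓
  (7,8) → (φ(7),φ(8)) = (6,8) ∈ E(G2) ✓
  (7,9) → (φ(7),φ(9)) = (8,10) ∈ E(G2) ✓
  (7,10) → (φ(7),φ(10)) = (7,8) ∈ E(G2) ✓
  (8,9) → (φ(8),φ(9)) = (6,10) ∈ E(G2) ✓
  (8,11) → (φ(8),φ(11)) = (6,9) ∈ E(G2) ✓
  (9,10) → (φ(9),φ(10)) = (7,10) ∈ E(G2) ✓
  (9,11) → (φ(9),φ(11)) = (9,10) ∈ E(G2) ✓
  (10,11) → (φ(10),φ(11)) = (7,9) ∈ E(G2) ✓
All 35 edges of G1 map to edges of G2, and |E(G1)| = |E(G2)| = 35, so φ is a bijection on edges as well as vertices. Hence G1 ≅ G2.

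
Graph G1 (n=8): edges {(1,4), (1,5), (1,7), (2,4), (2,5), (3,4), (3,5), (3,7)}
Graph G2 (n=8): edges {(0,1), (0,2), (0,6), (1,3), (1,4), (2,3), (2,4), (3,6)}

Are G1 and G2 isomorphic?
Yes, isomorphic

The graphs are isomorphic.
One valid mapping φ: V(G1) → V(G2): 0→7, 1→0, 2→4, 3→3, 4→1, 5→2, 6→5, 7→6

Verify φ preserves adjacency — for each edge of G1, its image is an edge of G2:
  (1,4) → (φ(1),φ(4)) = (0,1) ∈ E(G2) ✓
  (1,5) → (φ(1),φ(5)) = (0,2) ∈ E(G2) ✓
  (1,7) → (φ(1),φ(7)) = (0,6) ∈ E(G2) ✓
  (2,4) → (φ(2),φ(4)) = (1,4) ∈ E(G2) ✓
  (2,5) → (φ(2),φ(5)) = (2,4) ∈ E(G2) ✓
  (3,4) → (φ(3),φ(4)) = (1,3) ∈ E(G2) ✓
  (3,5) → (φ(3),φ(5)) = (2,3) ∈ E(G2) ✓
  (3,7) → (φ(3),φ(7)) = (3,6) ∈ E(G2) ✓
All 8 edges of G1 map to edges of G2, and |E(G1)| = |E(G2)| = 8, so φ is a bijection on edges as well as vertices. Hence G1 ≅ G2.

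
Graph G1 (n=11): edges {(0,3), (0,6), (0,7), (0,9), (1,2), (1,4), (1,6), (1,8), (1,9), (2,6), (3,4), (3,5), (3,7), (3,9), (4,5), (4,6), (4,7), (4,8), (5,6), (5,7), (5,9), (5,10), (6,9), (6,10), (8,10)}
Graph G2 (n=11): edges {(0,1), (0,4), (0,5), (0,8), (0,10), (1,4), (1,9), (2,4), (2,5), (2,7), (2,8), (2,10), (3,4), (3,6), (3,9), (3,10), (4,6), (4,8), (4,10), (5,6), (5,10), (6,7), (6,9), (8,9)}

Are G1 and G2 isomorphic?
No, not isomorphic

The graphs are NOT isomorphic.

Degrees in G1: deg(0)=4, deg(1)=5, deg(2)=2, deg(3)=5, deg(4)=6, deg(5)=6, deg(6)=7, deg(7)=4, deg(8)=3, deg(9)=5, deg(10)=3.
Sorted degree sequence of G1: [7, 6, 6, 5, 5, 5, 4, 4, 3, 3, 2].
Degrees in G2: deg(0)=5, deg(1)=3, deg(2)=5, deg(3)=4, deg(4)=7, deg(5)=4, deg(6)=5, deg(7)=2, deg(8)=4, deg(9)=4, deg(10)=5.
Sorted degree sequence of G2: [7, 5, 5, 5, 5, 4, 4, 4, 4, 3, 2].
The (sorted) degree sequence is an isomorphism invariant, so since G1 and G2 have different degree sequences they cannot be isomorphic.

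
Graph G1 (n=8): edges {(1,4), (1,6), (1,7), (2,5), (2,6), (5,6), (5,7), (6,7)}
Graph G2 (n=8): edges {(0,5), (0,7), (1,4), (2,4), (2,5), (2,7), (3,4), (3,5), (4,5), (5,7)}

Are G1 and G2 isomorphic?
No, not isomorphic

The graphs are NOT isomorphic.

Counting triangles (3-cliques): G1 has 3, G2 has 4.
Triangle count is an isomorphism invariant, so differing triangle counts rule out isomorphism.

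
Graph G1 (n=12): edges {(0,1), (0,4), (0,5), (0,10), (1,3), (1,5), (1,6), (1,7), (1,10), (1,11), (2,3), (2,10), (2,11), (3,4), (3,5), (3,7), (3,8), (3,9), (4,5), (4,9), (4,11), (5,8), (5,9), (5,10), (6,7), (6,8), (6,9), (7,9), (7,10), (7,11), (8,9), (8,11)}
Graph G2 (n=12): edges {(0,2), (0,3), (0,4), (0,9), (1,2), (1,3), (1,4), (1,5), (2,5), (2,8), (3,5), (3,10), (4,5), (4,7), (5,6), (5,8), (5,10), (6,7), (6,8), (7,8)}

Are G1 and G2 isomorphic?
No, not isomorphic

The graphs are NOT isomorphic.

Connected components of G1: 1 component(s) with vertex sets [[0, 1, 2, 3, 4, 5, 6, 7, 8, 9, 10, 11]], sizes [12].
Connected components of G2: 2 component(s) with vertex sets [[11], [0, 1, 2, 3, 4, 5, 6, 7, 8, 9, 10]], sizes [1, 11].
The number of connected components (and the multiset of component sizes) is an isomorphism invariant — an isomorphism maps each component of G1 bijectively onto a component of G2. Since G1 has 1 component(s) and G2 has 2, they cannot be isomorphic.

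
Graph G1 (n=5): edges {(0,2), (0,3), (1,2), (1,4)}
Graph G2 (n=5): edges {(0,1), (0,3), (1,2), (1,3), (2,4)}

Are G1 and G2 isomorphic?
No, not isomorphic

The graphs are NOT isomorphic.

Degrees in G1: deg(0)=2, deg(1)=2, deg(2)=2, deg(3)=1, deg(4)=1.
Sorted degree sequence of G1: [2, 2, 2, 1, 1].
Degrees in G2: deg(0)=2, deg(1)=3, deg(2)=2, deg(3)=2, deg(4)=1.
Sorted degree sequence of G2: [3, 2, 2, 2, 1].
The (sorted) degree sequence is an isomorphism invariant, so since G1 and G2 have different degree sequences they cannot be isomorphic.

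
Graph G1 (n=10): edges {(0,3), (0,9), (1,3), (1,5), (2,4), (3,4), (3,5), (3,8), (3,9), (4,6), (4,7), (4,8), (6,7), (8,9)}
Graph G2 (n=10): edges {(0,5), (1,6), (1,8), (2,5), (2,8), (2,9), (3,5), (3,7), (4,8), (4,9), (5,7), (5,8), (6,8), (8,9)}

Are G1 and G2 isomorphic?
Yes, isomorphic

The graphs are isomorphic.
One valid mapping φ: V(G1) → V(G2): 0→4, 1→1, 2→0, 3→8, 4→5, 5→6, 6→3, 7→7, 8→2, 9→9

Verify φ preserves adjacency — for each edge of G1, its image is an edge of G2:
  (0,3) → (φ(0),φ(3)) = (4,8) ∈ E(G2) ✓
  (0,9) → (φ(0),φ(9)) = (4,9) ∈ E(G2) ✓
  (1,3) → (φ(1),φ(3)) = (1,8) ∈ E(G2) ✓
  (1,5) → (φ(1),φ(5)) = (1,6) ∈ E(G2) ✓
  (2,4) → (φ(2),φ(4)) = (0,5) ∈ E(G2) ✓
  (3,4) → (φ(3),φ(4)) = (5,8) ∈ E(G2) ✓
  (3,5) → (φ(3),φ(5)) = (6,8) ∈ E(G2) ✓
  (3,8) → (φ(3),φ(8)) = (2,8) ∈ E(G2) ✓
  (3,9) → (φ(3),φ(9)) = (8,9) ∈ E(G2) ✓
  (4,6) → (φ(4),φ(6)) = (3,5) ∈ E(G2) ✓
  (4,7) → (φ(4),φ(7)) = (5,7) ∈ E(G2) ✓
  (4,8) → (φ(4),φ(8)) = (2,5) ∈ E(G2) ✓
  (6,7) → (φ(6),φ(7)) = (3,7) ∈ E(G2) ✓
  (8,9) → (φ(8),φ(9)) = (2,9) ∈ E(G2) ✓
All 14 edges of G1 map to edges of G2, and |E(G1)| = |E(G2)| = 14, so φ is a bijection on edges as well as vertices. Hence G1 ≅ G2.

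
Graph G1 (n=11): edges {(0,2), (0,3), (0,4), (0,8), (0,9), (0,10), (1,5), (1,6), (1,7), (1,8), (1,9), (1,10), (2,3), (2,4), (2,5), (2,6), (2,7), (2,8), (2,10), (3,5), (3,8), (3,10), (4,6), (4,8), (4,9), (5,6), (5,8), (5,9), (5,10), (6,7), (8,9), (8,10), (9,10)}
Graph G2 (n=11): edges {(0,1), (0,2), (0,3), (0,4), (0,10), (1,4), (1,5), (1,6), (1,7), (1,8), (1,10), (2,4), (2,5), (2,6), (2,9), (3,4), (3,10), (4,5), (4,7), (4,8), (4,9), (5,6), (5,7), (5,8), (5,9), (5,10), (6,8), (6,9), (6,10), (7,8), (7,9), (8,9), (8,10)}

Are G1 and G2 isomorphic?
Yes, isomorphic

The graphs are isomorphic.
One valid mapping φ: V(G1) → V(G2): 0→9, 1→10, 2→4, 3→7, 4→2, 5→1, 6→0, 7→3, 8→5, 9→6, 10→8

Verify φ preserves adjacency — for each edge of G1, its image is an edge of G2:
  (0,2) → (φ(0),φ(2)) = (4,9) ∈ E(G2) ✓
  (0,3) → (φ(0),φ(3)) = (7,9) ∈ E(G2) ✓
  (0,4) → (φ(0),φ(4)) = (2,9) ∈ E(G2) ✓
  (0,8) → (φ(0),φ(8)) = (5,9) ∈ E(G2) ✓
  (0,9) → (φ(0),φ(9)) = (6,9) ∈ E(G2) ✓
  (0,10) → (φ(0),φ(10)) = (8,9) ∈ E(G2) ✓
  (1,5) → (φ(1),φ(5)) = (1,10) ∈ E(G2) ✓
  (1,6) → (φ(1),φ(6)) = (0,10) ∈ E(G2) ✓
  (1,7) → (φ(1),φ(7)) = (3,10) ∈ E(G2) ✓
  (1,8) → (φ(1),φ(8)) = (5,10) ∈ E(G2) ✓
  (1,9) → (φ(1),φ(9)) = (6,10) ∈ E(G2) ✓
  (1,10) → (φ(1),φ(10)) = (8,10) ∈ E(G2) ✓
  (2,3) → (φ(2),φ(3)) = (4,7) ∈ E(G2) ✓
  (2,4) → (φ(2),φ(4)) = (2,4) ∈ E(G2) ✓
  (2,5) → (φ(2),φ(5)) = (1,4) ∈ E(G2) ✓
  (2,6) → (φ(2),φ(6)) = (0,4) ∈ E(G2) ✓
  (2,7) → (φ(2),φ(7)) = (3,4) ∈ E(G2) ✓
  (2,8) → (φ(2),φ(8)) = (4,5) ∈ E(G2) ✓
  (2,10) → (φ(2),φ(10)) = (4,8) ∈ E(G2) ✓
  (3,5) → (φ(3),φ(5)) = (1,7) ∈ E(G2) ✓
  (3,8) → (φ(3),φ(8)) = (5,7) ∈ E(G2) ✓
  (3,10) → (φ(3),φ(10)) = (7,8) ∈ E(G2) ✓
  (4,6) → (φ(4),φ(6)) = (0,2) ∈ E(G2) ✓
  (4,8) → (φ(4),φ(8)) = (2,5) ∈ E(G2) ✓
  (4,9) → (φ(4),φ(9)) = (2,6) ∈ E(G2) ✓
  (5,6) → (φ(5),φ(6)) = (0,1) ∈ E(G2) ✓
  (5,8) → (φ(5),φ(8)) = (1,5) ∈ E(G2) ✓
  (5,9) → (φ(5),φ(9)) = (1,6) ∈ E(G2) ✓
  (5,10) → (φ(5),φ(10)) = (1,8) ∈ E(G2) ✓
  (6,7) → (φ(6),φ(7)) = (0,3) ∈ E(G2) ✓
  (8,9) → (φ(8),φ(9)) = (5,6) ∈ E(G2) ✓
  (8,10) → (φ(8),φ(10)) = (5,8) ∈ E(G2) ✓
  (9,10) → (φ(9),φ(10)) = (6,8) ∈ E(G2) ✓
All 33 edges of G1 map to edges of G2, and |E(G1)| = |E(G2)| = 33, so φ is a bijection on edges as well as vertices. Hence G1 ≅ G2.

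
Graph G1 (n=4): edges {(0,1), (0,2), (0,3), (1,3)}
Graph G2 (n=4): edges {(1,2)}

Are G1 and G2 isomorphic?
No, not isomorphic

The graphs are NOT isomorphic.

Connected components of G1: 1 component(s) with vertex sets [[0, 1, 2, 3]], sizes [4].
Connected components of G2: 3 component(s) with vertex sets [[0], [3], [1, 2]], sizes [1, 1, 2].
The number of connected components (and the multiset of component sizes) is an isomorphism invariant — an isomorphism maps each component of G1 bijectively onto a component of G2. Since G1 has 1 component(s) and G2 has 3, they cannot be isomorphic.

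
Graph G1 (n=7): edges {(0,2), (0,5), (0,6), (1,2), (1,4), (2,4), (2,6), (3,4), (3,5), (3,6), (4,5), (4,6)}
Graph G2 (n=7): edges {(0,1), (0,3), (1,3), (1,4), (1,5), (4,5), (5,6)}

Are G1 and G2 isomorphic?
No, not isomorphic

The graphs are NOT isomorphic.

Degrees in G1: deg(0)=3, deg(1)=2, deg(2)=4, deg(3)=3, deg(4)=5, deg(5)=3, deg(6)=4.
Sorted degree sequence of G1: [5, 4, 4, 3, 3, 3, 2].
Degrees in G2: deg(0)=2, deg(1)=4, deg(2)=0, deg(3)=2, deg(4)=2, deg(5)=3, deg(6)=1.
Sorted degree sequence of G2: [4, 3, 2, 2, 2, 1, 0].
The (sorted) degree sequence is an isomorphism invariant, so since G1 and G2 have different degree sequences they cannot be isomorphic.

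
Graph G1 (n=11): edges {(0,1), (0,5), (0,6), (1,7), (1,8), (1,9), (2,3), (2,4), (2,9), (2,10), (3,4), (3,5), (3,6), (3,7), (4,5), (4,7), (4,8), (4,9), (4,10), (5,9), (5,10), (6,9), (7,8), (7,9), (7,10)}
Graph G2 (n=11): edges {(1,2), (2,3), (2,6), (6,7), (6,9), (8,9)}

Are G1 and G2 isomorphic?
No, not isomorphic

The graphs are NOT isomorphic.

Connected components of G1: 1 component(s) with vertex sets [[0, 1, 2, 3, 4, 5, 6, 7, 8, 9, 10]], sizes [11].
Connected components of G2: 5 component(s) with vertex sets [[0], [4], [5], [10], [1, 2, 3, 6, 7, 8, 9]], sizes [1, 1, 1, 1, 7].
The number of connected components (and the multiset of component sizes) is an isomorphism invariant — an isomorphism maps each component of G1 bijectively onto a component of G2. Since G1 has 1 component(s) and G2 has 5, they cannot be isomorphic.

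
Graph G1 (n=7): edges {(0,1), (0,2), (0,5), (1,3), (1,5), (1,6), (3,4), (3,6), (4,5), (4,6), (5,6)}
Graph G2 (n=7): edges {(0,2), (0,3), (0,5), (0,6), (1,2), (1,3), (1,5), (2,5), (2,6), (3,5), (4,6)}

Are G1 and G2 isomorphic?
Yes, isomorphic

The graphs are isomorphic.
One valid mapping φ: V(G1) → V(G2): 0→6, 1→2, 2→4, 3→1, 4→3, 5→0, 6→5

Verify φ preserves adjacency — for each edge of G1, its image is an edge of G2:
  (0,1) → (φ(0),φ(1)) = (2,6) ∈ E(G2) ✓
  (0,2) → (φ(0),φ(2)) = (4,6) ∈ E(G2) ✓
  (0,5) → (φ(0),φ(5)) = (0,6) ∈ E(G2) ✓
  (1,3) → (φ(1),φ(3)) = (1,2) ∈ E(G2) ✓
  (1,5) → (φ(1),φ(5)) = (0,2) ∈ E(G2) ✓
  (1,6) → (φ(1),φ(6)) = (2,5) ∈ E(G2) ✓
  (3,4) → (φ(3),φ(4)) = (1,3) ∈ E(G2) ✓
  (3,6) → (φ(3),φ(6)) = (1,5) ∈ E(G2) ✓
  (4,5) → (φ(4),φ(5)) = (0,3) ∈ E(G2) ✓
  (4,6) → (φ(4),φ(6)) = (3,5) ∈ E(G2) ✓
  (5,6) → (φ(5),φ(6)) = (0,5) ∈ E(G2) ✓
All 11 edges of G1 map to edges of G2, and |E(G1)| = |E(G2)| = 11, so φ is a bijection on edges as well as vertices. Hence G1 ≅ G2.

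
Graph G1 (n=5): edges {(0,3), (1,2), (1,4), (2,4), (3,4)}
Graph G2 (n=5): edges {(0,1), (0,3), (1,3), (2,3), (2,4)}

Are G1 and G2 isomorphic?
Yes, isomorphic

The graphs are isomorphic.
One valid mapping φ: V(G1) → V(G2): 0→4, 1→0, 2→1, 3→2, 4→3

Verify φ preserves adjacency — for each edge of G1, its image is an edge of G2:
  (0,3) → (φ(0),φ(3)) = (2,4) ∈ E(G2) ✓
  (1,2) → (φ(1),φ(2)) = (0,1) ∈ E(G2) ✓
  (1,4) → (φ(1),φ(4)) = (0,3) ∈ E(G2) ✓
  (2,4) → (φ(2),φ(4)) = (1,3) ∈ E(G2) ✓
  (3,4) → (φ(3),φ(4)) = (2,3) ∈ E(G2) ✓
All 5 edges of G1 map to edges of G2, and |E(G1)| = |E(G2)| = 5, so φ is a bijection on edges as well as vertices. Hence G1 ≅ G2.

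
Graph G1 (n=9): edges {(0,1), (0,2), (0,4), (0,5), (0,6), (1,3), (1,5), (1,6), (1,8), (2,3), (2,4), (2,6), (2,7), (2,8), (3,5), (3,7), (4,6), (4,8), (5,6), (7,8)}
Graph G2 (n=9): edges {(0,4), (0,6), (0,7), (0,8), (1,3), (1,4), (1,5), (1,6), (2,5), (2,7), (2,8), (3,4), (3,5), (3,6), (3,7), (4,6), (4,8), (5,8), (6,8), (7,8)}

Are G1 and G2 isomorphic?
Yes, isomorphic

The graphs are isomorphic.
One valid mapping φ: V(G1) → V(G2): 0→6, 1→3, 2→8, 3→5, 4→0, 5→1, 6→4, 7→2, 8→7

Verify φ preserves adjacency — for each edge of G1, its image is an edge of G2:
  (0,1) → (φ(0),φ(1)) = (3,6) ∈ E(G2) ✓
  (0,2) → (φ(0),φ(2)) = (6,8) ∈ E(G2) ✓
  (0,4) → (φ(0),φ(4)) = (0,6) ∈ E(G2) ✓
  (0,5) → (φ(0),φ(5)) = (1,6) ∈ E(G2) ✓
  (0,6) → (φ(0),φ(6)) = (4,6) ∈ E(G2) ✓
  (1,3) → (φ(1),φ(3)) = (3,5) ∈ E(G2) ✓
  (1,5) → (φ(1),φ(5)) = (1,3) ∈ E(G2) ✓
  (1,6) → (φ(1),φ(6)) = (3,4) ∈ E(G2) ✓
  (1,8) → (φ(1),φ(8)) = (3,7) ∈ E(G2) ✓
  (2,3) → (φ(2),φ(3)) = (5,8) ∈ E(G2) ✓
  (2,4) → (φ(2),φ(4)) = (0,8) ∈ E(G2) ✓
  (2,6) → (φ(2),φ(6)) = (4,8) ∈ E(G2) ✓
  (2,7) → (φ(2),φ(7)) = (2,8) ∈ E(G2) ✓
  (2,8) → (φ(2),φ(8)) = (7,8) ∈ E(G2) ✓
  (3,5) → (φ(3),φ(5)) = (1,5) ∈ E(G2) ✓
  (3,7) → (φ(3),φ(7)) = (2,5) ∈ E(G2) ✓
  (4,6) → (φ(4),φ(6)) = (0,4) ∈ E(G2) ✓
  (4,8) → (φ(4),φ(8)) = (0,7) ∈ E(G2) ✓
  (5,6) → (φ(5),φ(6)) = (1,4) ∈ E(G2) ✓
  (7,8) → (φ(7),φ(8)) = (2,7) ∈ E(G2) ✓
All 20 edges of G1 map to edges of G2, and |E(G1)| = |E(G2)| = 20, so φ is a bijection on edges as well as vertices. Hence G1 ≅ G2.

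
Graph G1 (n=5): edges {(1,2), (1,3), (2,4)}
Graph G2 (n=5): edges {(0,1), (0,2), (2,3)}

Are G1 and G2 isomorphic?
Yes, isomorphic

The graphs are isomorphic.
One valid mapping φ: V(G1) → V(G2): 0→4, 1→0, 2→2, 3→1, 4→3

Verify φ preserves adjacency — for each edge of G1, its image is an edge of G2:
  (1,2) → (φ(1),φ(2)) = (0,2) ∈ E(G2) ✓
  (1,3) → (φ(1),φ(3)) = (0,1) ∈ E(G2) ✓
  (2,4) → (φ(2),φ(4)) = (2,3) ∈ E(G2) ✓
All 3 edges of G1 map to edges of G2, and |E(G1)| = |E(G2)| = 3, so φ is a bijection on edges as well as vertices. Hence G1 ≅ G2.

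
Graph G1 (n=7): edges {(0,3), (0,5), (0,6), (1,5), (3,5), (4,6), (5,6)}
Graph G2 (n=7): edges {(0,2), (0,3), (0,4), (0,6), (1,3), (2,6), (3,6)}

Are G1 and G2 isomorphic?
Yes, isomorphic

The graphs are isomorphic.
One valid mapping φ: V(G1) → V(G2): 0→6, 1→4, 2→5, 3→2, 4→1, 5→0, 6→3

Verify φ preserves adjacency — for each edge of G1, its image is an edge of G2:
  (0,3) → (φ(0),φ(3)) = (2,6) ∈ E(G2) ✓
  (0,5) → (φ(0),φ(5)) = (0,6) ∈ E(G2) ✓
  (0,6) → (φ(0),φ(6)) = (3,6) ∈ E(G2) ✓
  (1,5) → (φ(1),φ(5)) = (0,4) ∈ E(G2) ✓
  (3,5) → (φ(3),φ(5)) = (0,2) ∈ E(G2) ✓
  (4,6) → (φ(4),φ(6)) = (1,3) ∈ E(G2) ✓
  (5,6) → (φ(5),φ(6)) = (0,3) ∈ E(G2) ✓
All 7 edges of G1 map to edges of G2, and |E(G1)| = |E(G2)| = 7, so φ is a bijection on edges as well as vertices. Hence G1 ≅ G2.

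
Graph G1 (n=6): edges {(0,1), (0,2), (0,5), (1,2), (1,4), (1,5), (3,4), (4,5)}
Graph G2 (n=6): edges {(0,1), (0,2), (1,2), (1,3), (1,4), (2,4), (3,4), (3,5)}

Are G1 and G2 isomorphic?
Yes, isomorphic

The graphs are isomorphic.
One valid mapping φ: V(G1) → V(G2): 0→2, 1→1, 2→0, 3→5, 4→3, 5→4

Verify φ preserves adjacency — for each edge of G1, its image is an edge of G2:
  (0,1) → (φ(0),φ(1)) = (1,2) ∈ E(G2) ✓
  (0,2) → (φ(0),φ(2)) = (0,2) ∈ E(G2) ✓
  (0,5) → (φ(0),φ(5)) = (2,4) ∈ E(G2) ✓
  (1,2) → (φ(1),φ(2)) = (0,1) ∈ E(G2) ✓
  (1,4) → (φ(1),φ(4)) = (1,3) ∈ E(G2) ✓
  (1,5) → (φ(1),φ(5)) = (1,4) ∈ E(G2) ✓
  (3,4) → (φ(3),φ(4)) = (3,5) ∈ E(G2) ✓
  (4,5) → (φ(4),φ(5)) = (3,4) ∈ E(G2) ✓
All 8 edges of G1 map to edges of G2, and |E(G1)| = |E(G2)| = 8, so φ is a bijection on edges as well as vertices. Hence G1 ≅ G2.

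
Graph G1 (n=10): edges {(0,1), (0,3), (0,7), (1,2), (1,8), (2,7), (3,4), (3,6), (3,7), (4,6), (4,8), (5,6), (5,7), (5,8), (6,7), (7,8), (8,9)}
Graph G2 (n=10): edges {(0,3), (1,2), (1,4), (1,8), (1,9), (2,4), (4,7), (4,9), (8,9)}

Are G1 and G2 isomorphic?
No, not isomorphic

The graphs are NOT isomorphic.

Connected components of G1: 1 component(s) with vertex sets [[0, 1, 2, 3, 4, 5, 6, 7, 8, 9]], sizes [10].
Connected components of G2: 4 component(s) with vertex sets [[5], [6], [0, 3], [1, 2, 4, 7, 8, 9]], sizes [1, 1, 2, 6].
The number of connected components (and the multiset of component sizes) is an isomorphism invariant — an isomorphism maps each component of G1 bijectively onto a component of G2. Since G1 has 1 component(s) and G2 has 4, they cannot be isomorphic.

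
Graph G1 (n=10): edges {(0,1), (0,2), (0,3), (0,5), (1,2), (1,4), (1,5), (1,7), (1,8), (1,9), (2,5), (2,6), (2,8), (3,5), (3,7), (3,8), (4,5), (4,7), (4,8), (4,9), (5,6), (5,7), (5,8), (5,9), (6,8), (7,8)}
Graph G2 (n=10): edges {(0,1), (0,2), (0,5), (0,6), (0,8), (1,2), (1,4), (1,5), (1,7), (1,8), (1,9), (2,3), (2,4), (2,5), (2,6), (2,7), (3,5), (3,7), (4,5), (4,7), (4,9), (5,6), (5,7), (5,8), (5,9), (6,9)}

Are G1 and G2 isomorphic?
Yes, isomorphic

The graphs are isomorphic.
One valid mapping φ: V(G1) → V(G2): 0→6, 1→2, 2→0, 3→9, 4→7, 5→5, 6→8, 7→4, 8→1, 9→3

Verify φ preserves adjacency — for each edge of G1, its image is an edge of G2:
  (0,1) → (φ(0),φ(1)) = (2,6) ∈ E(G2) ✓
  (0,2) → (φ(0),φ(2)) = (0,6) ∈ E(G2) ✓
  (0,3) → (φ(0),φ(3)) = (6,9) ∈ E(G2) ✓
  (0,5) → (φ(0),φ(5)) = (5,6) ∈ E(G2) ✓
  (1,2) → (φ(1),φ(2)) = (0,2) ∈ E(G2) ✓
  (1,4) → (φ(1),φ(4)) = (2,7) ∈ E(G2) ✓
  (1,5) → (φ(1),φ(5)) = (2,5) ∈ E(G2) ✓
  (1,7) → (φ(1),φ(7)) = (2,4) ∈ E(G2) ✓
  (1,8) → (φ(1),φ(8)) = (1,2) ∈ E(G2) ✓
  (1,9) → (φ(1),φ(9)) = (2,3) ∈ E(G2) ✓
  (2,5) → (φ(2),φ(5)) = (0,5) ∈ E(G2) ✓
  (2,6) → (φ(2),φ(6)) = (0,8) ∈ E(G2) ✓
  (2,8) → (φ(2),φ(8)) = (0,1) ∈ E(G2) ✓
  (3,5) → (φ(3),φ(5)) = (5,9) ∈ E(G2) ✓
  (3,7) → (φ(3),φ(7)) = (4,9) ∈ E(G2) ✓
  (3,8) → (φ(3),φ(8)) = (1,9) ∈ E(G2) ✓
  (4,5) → (φ(4),φ(5)) = (5,7) ∈ E(G2) ✓
  (4,7) → (φ(4),φ(7)) = (4,7) ∈ E(G2) ✓
  (4,8) → (φ(4),φ(8)) = (1,7) ∈ E(G2) ✓
  (4,9) → (φ(4),φ(9)) = (3,7) ∈ E(G2) ✓
  (5,6) → (φ(5),φ(6)) = (5,8) ∈ E(G2) ✓
  (5,7) → (φ(5),φ(7)) = (4,5) ∈ E(G2) ✓
  (5,8) → (φ(5),φ(8)) = (1,5) ∈ E(G2) ✓
  (5,9) → (φ(5),φ(9)) = (3,5) ∈ E(G2) ✓
  (6,8) → (φ(6),φ(8)) = (1,8) ∈ E(G2) ✓
  (7,8) → (φ(7),φ(8)) = (1,4) ∈ E(G2) ✓
All 26 edges of G1 map to edges of G2, and |E(G1)| = |E(G2)| = 26, so φ is a bijection on edges as well as vertices. Hence G1 ≅ G2.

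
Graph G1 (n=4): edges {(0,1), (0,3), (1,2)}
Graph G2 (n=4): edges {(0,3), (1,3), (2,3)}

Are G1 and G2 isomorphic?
No, not isomorphic

The graphs are NOT isomorphic.

Degrees in G1: deg(0)=2, deg(1)=2, deg(2)=1, deg(3)=1.
Sorted degree sequence of G1: [2, 2, 1, 1].
Degrees in G2: deg(0)=1, deg(1)=1, deg(2)=1, deg(3)=3.
Sorted degree sequence of G2: [3, 1, 1, 1].
The (sorted) degree sequence is an isomorphism invariant, so since G1 and G2 have different degree sequences they cannot be isomorphic.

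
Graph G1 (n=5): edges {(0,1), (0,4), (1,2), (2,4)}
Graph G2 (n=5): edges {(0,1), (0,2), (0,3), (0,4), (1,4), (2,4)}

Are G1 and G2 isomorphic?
No, not isomorphic

The graphs are NOT isomorphic.

Connected components of G1: 2 component(s) with vertex sets [[3], [0, 1, 2, 4]], sizes [1, 4].
Connected components of G2: 1 component(s) with vertex sets [[0, 1, 2, 3, 4]], sizes [5].
The number of connected components (and the multiset of component sizes) is an isomorphism invariant — an isomorphism maps each component of G1 bijectively onto a component of G2. Since G1 has 2 component(s) and G2 has 1, they cannot be isomorphic.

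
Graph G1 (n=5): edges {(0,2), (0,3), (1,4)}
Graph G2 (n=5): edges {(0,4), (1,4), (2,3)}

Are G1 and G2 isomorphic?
Yes, isomorphic

The graphs are isomorphic.
One valid mapping φ: V(G1) → V(G2): 0→4, 1→2, 2→1, 3→0, 4→3

Verify φ preserves adjacency — for each edge of G1, its image is an edge of G2:
  (0,2) → (φ(0),φ(2)) = (1,4) ∈ E(G2) ✓
  (0,3) → (φ(0),φ(3)) = (0,4) ∈ E(G2) ✓
  (1,4) → (φ(1),φ(4)) = (2,3) ∈ E(G2) ✓
All 3 edges of G1 map to edges of G2, and |E(G1)| = |E(G2)| = 3, so φ is a bijection on edges as well as vertices. Hence G1 ≅ G2.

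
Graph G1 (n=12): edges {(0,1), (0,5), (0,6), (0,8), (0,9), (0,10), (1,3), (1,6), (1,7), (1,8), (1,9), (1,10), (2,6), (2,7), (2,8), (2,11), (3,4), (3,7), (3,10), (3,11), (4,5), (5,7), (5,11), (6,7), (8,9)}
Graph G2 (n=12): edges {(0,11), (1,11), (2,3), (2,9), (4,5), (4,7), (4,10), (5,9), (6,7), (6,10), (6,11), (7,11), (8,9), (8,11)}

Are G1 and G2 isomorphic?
No, not isomorphic

The graphs are NOT isomorphic.

Degrees in G1: deg(0)=6, deg(1)=7, deg(2)=4, deg(3)=5, deg(4)=2, deg(5)=4, deg(6)=4, deg(7)=5, deg(8)=4, deg(9)=3, deg(10)=3, deg(11)=3.
Sorted degree sequence of G1: [7, 6, 5, 5, 4, 4, 4, 4, 3, 3, 3, 2].
Degrees in G2: deg(0)=1, deg(1)=1, deg(2)=2, deg(3)=1, deg(4)=3, deg(5)=2, deg(6)=3, deg(7)=3, deg(8)=2, deg(9)=3, deg(10)=2, deg(11)=5.
Sorted degree sequence of G2: [5, 3, 3, 3, 3, 2, 2, 2, 2, 1, 1, 1].
The (sorted) degree sequence is an isomorphism invariant, so since G1 and G2 have different degree sequences they cannot be isomorphic.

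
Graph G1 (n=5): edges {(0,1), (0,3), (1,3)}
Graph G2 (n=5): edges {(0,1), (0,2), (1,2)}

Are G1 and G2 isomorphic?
Yes, isomorphic

The graphs are isomorphic.
One valid mapping φ: V(G1) → V(G2): 0→2, 1→0, 2→4, 3→1, 4→3

Verify φ preserves adjacency — for each edge of G1, its image is an edge of G2:
  (0,1) → (φ(0),φ(1)) = (0,2) ∈ E(G2) ✓
  (0,3) → (φ(0),φ(3)) = (1,2) ∈ E(G2) ✓
  (1,3) → (φ(1),φ(3)) = (0,1) ∈ E(G2) ✓
All 3 edges of G1 map to edges of G2, and |E(G1)| = |E(G2)| = 3, so φ is a bijection on edges as well as vertices. Hence G1 ≅ G2.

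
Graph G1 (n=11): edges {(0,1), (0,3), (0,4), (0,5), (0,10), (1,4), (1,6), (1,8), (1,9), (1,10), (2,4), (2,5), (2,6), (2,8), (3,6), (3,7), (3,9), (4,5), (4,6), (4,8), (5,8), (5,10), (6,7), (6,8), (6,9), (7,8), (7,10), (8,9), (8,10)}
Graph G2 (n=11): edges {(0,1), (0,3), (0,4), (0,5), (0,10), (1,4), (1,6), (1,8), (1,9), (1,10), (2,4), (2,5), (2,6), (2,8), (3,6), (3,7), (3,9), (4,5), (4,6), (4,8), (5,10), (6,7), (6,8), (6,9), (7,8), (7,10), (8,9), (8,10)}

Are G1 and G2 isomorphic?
No, not isomorphic

The graphs are NOT isomorphic.

Counting edges: G1 has 29 edge(s); G2 has 28 edge(s).
Edge count is an isomorphism invariant (a bijection on vertices induces a bijection on edges), so differing edge counts rule out isomorphism.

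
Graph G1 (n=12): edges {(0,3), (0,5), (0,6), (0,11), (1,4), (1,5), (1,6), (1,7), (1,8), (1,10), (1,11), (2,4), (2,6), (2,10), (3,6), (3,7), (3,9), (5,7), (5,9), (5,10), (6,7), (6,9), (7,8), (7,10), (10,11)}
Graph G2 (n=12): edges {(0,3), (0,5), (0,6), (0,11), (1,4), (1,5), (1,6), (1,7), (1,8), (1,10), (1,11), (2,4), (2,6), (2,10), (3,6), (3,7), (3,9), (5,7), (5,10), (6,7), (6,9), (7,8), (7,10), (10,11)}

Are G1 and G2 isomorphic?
No, not isomorphic

The graphs are NOT isomorphic.

Counting edges: G1 has 25 edge(s); G2 has 24 edge(s).
Edge count is an isomorphism invariant (a bijection on vertices induces a bijection on edges), so differing edge counts rule out isomorphism.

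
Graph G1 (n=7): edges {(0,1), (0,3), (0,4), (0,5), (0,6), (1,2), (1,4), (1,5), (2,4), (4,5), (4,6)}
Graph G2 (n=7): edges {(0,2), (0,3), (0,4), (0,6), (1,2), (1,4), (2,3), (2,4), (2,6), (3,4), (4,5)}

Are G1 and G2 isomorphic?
Yes, isomorphic

The graphs are isomorphic.
One valid mapping φ: V(G1) → V(G2): 0→4, 1→0, 2→6, 3→5, 4→2, 5→3, 6→1

Verify φ preserves adjacency — for each edge of G1, its image is an edge of G2:
  (0,1) → (φ(0),φ(1)) = (0,4) ∈ E(G2) ✓
  (0,3) → (φ(0),φ(3)) = (4,5) ∈ E(G2) ✓
  (0,4) → (φ(0),φ(4)) = (2,4) ∈ E(G2) ✓
  (0,5) → (φ(0),φ(5)) = (3,4) ∈ E(G2) ✓
  (0,6) → (φ(0),φ(6)) = (1,4) ∈ E(G2) ✓
  (1,2) → (φ(1),φ(2)) = (0,6) ∈ E(G2) ✓
  (1,4) → (φ(1),φ(4)) = (0,2) ∈ E(G2) ✓
  (1,5) → (φ(1),φ(5)) = (0,3) ∈ E(G2) ✓
  (2,4) → (φ(2),φ(4)) = (2,6) ∈ E(G2) ✓
  (4,5) → (φ(4),φ(5)) = (2,3) ∈ E(G2) ✓
  (4,6) → (φ(4),φ(6)) = (1,2) ∈ E(G2) ✓
All 11 edges of G1 map to edges of G2, and |E(G1)| = |E(G2)| = 11, so φ is a bijection on edges as well as vertices. Hence G1 ≅ G2.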